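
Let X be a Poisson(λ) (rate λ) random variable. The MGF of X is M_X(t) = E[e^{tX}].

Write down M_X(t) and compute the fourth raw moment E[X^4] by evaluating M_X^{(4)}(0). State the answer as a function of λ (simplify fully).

E[X^4] = M′′′′(0) = λ*(λ^3 + 6*λ^2 + 7*λ + 1)

M_X(t) = e^(λ*(e^(t) - 1))
M′(t) = λ*e^(-λ)*e^(t)*e^(λ*e^(t))
M′′(t) = (λ^2*e^(2*t)*e^(λ*e^(t)) + λ*e^(t)*e^(λ*e^(t)))*e^(-λ)
M′′′(t) = (λ^3*e^(3*t)*e^(λ*e^(t)) + 3*λ^2*e^(2*t)*e^(λ*e^(t)) + λ*e^(t)*e^(λ*e^(t)))*e^(-λ)
M′′′′(t) = (λ^4*e^(4*t)*e^(λ*e^(t)) + 6*λ^3*e^(3*t)*e^(λ*e^(t)) + 7*λ^2*e^(2*t)*e^(λ*e^(t)) + λ*e^(t)*e^(λ*e^(t)))*e^(-λ)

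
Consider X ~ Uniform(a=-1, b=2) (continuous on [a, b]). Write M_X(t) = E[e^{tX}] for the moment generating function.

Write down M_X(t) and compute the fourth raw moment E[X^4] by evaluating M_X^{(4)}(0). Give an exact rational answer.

M_X(t) = (e^(2*t) - e^(-t))/(3*t)
M^(4)(t) = (16*t^4*e^(3*t) - t^4 - 32*t^3*e^(3*t) - 4*t^3 + 48*t^2*e^(3*t) - 12*t^2 - 48*t*e^(3*t) - 24*t + 24*e^(3*t) - 24)*e^(-t)/(3*t^5)

E[X^4] = M^(4)(0) = 11/5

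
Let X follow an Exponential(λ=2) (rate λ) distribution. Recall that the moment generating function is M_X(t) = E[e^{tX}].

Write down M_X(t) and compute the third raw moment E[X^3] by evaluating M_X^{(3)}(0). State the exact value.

M_X(t) = 2/(2 - t)
M^(3)(t) = 12/(t^4 - 8*t^3 + 24*t^2 - 32*t + 16)

E[X^3] = M^(3)(0) = 3/4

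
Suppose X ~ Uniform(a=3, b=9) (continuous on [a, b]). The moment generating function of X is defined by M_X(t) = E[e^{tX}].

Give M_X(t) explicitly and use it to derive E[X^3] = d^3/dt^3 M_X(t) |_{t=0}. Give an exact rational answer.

E[X^3] = M^(3)(0) = 270

M_X(t) = (e^(9*t) - e^(3*t))/(6*t)
M^(3)(t) = (243*t^3*e^(9*t) - 9*t^3*e^(3*t) - 81*t^2*e^(9*t) + 9*t^2*e^(3*t) + 18*t*e^(9*t) - 6*t*e^(3*t) - 2*e^(9*t) + 2*e^(3*t))/(2*t^4)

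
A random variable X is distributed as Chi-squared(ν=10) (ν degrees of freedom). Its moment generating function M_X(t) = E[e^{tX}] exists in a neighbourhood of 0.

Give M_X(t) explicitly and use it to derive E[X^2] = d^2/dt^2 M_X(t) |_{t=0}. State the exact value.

E[X^2] = M^(2)(0) = 120

M_X(t) = (1 - 2*t)^(-5)
M^(2)(t) = -120/(128*t^7 - 448*t^6 + 672*t^5 - 560*t^4 + 280*t^3 - 84*t^2 + 14*t - 1)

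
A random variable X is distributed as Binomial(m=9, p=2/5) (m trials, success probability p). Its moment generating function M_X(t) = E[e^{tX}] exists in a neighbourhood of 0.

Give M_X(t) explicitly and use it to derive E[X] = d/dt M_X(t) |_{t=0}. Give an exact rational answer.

M_X(t) = (2*e^(t)/5 + 3/5)^9

E[X] = D[M](0) = 18/5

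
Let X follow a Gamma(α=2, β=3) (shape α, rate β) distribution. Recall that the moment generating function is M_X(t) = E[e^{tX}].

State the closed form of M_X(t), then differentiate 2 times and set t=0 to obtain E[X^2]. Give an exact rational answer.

E[X^2] = M′′(0) = 2/3

M_X(t) = 9/(3 - t)^2
M′(t) = -18/(t^3 - 9*t^2 + 27*t - 27)
M′′(t) = 54/(t^4 - 12*t^3 + 54*t^2 - 108*t + 81)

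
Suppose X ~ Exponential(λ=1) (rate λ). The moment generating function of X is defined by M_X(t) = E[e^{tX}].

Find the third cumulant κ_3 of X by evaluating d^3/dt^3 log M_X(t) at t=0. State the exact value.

κ_3 = D^3[K](0) = 2

M_X(t) = 1/(1 - t)
K_X(t) = log M_X(t) = -log(1 - t)
D^3[K](t) = -2/(t^3 - 3*t^2 + 3*t - 1)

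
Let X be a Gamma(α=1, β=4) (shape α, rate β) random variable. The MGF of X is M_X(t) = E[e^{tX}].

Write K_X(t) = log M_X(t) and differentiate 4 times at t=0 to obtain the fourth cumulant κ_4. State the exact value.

κ_4 = K^(4)(0) = 3/128

M_X(t) = 4/(4 - t)
K_X(t) = log M_X(t) = -log(4 - t) + 2*log(2)
K^(4)(t) = 6/(t^4 - 16*t^3 + 96*t^2 - 256*t + 256)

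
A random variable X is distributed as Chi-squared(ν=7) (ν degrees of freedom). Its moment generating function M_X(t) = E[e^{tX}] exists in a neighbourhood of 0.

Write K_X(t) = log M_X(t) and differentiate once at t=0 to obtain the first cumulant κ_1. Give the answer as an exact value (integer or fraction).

M_X(t) = (1 - 2*t)^(-7/2)
K_X(t) = log M_X(t) = -7*log(1 - 2*t)/2
K^(1)(t) = -7/(2*t - 1)

κ_1 = K^(1)(0) = 7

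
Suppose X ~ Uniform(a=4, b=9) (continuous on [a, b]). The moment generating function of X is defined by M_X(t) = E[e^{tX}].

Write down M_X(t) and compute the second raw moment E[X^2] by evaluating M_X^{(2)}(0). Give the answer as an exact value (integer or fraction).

M_X(t) = (e^(9*t) - e^(4*t))/(5*t)
M′(t) = (9*t*e^(9*t) - 4*t*e^(4*t) - e^(9*t) + e^(4*t))/(5*t^2)
M′′(t) = (81*t^2*e^(9*t) - 16*t^2*e^(4*t) - 18*t*e^(9*t) + 8*t*e^(4*t) + 2*e^(9*t) - 2*e^(4*t))/(5*t^3)

E[X^2] = M′′(0) = 133/3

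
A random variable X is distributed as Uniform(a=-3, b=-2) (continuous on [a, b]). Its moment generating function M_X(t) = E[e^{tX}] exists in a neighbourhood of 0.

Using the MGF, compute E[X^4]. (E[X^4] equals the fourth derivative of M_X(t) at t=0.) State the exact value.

E[X^4] = M^(4)(0) = 211/5

M_X(t) = (e^(-2*t) - e^(-3*t))/t
M^(4)(t) = (16*t^4*e^(t) - 81*t^4 + 32*t^3*e^(t) - 108*t^3 + 48*t^2*e^(t) - 108*t^2 + 48*t*e^(t) - 72*t + 24*e^(t) - 24)*e^(-3*t)/t^5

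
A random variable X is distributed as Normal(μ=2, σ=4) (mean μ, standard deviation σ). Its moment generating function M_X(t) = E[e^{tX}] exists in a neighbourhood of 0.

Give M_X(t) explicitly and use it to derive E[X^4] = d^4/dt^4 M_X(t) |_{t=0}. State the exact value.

M_X(t) = e^(8*t^2 + 2*t)
M′(t) = 16*t*e^(2*t)*e^(8*t^2) + 2*e^(2*t)*e^(8*t^2)
M′′(t) = 256*t^2*e^(2*t)*e^(8*t^2) + 64*t*e^(2*t)*e^(8*t^2) + 20*e^(2*t)*e^(8*t^2)
M′′′(t) = 4096*t^3*e^(2*t)*e^(8*t^2) + 1536*t^2*e^(2*t)*e^(8*t^2) + 960*t*e^(2*t)*e^(8*t^2) + 104*e^(2*t)*e^(8*t^2)
M′′′′(t) = 65536*t^4*e^(2*t)*e^(8*t^2) + 32768*t^3*e^(2*t)*e^(8*t^2) + 30720*t^2*e^(2*t)*e^(8*t^2) + 6656*t*e^(2*t)*e^(8*t^2) + 1168*e^(2*t)*e^(8*t^2)

E[X^4] = M′′′′(0) = 1168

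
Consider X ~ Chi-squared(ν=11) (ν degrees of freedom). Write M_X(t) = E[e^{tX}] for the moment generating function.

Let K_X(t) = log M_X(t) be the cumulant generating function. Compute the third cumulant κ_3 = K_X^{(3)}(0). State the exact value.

κ_3 = K^(3)(0) = 88

M_X(t) = (1 - 2*t)^(-11/2)
K_X(t) = log M_X(t) = -11*log(1 - 2*t)/2
K^(3)(t) = -88/(8*t^3 - 12*t^2 + 6*t - 1)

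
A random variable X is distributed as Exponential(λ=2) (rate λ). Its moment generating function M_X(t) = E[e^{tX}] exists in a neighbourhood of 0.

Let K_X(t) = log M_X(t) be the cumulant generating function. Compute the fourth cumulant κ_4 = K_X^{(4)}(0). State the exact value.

κ_4 = d^4K/dt^4 |_{t=0} = 3/8

M_X(t) = 2/(2 - t)
K_X(t) = log M_X(t) = -log(2 - t) + log(2)
dK/dt = -1/(t - 2)
d^2K/dt^2 = 1/(t^2 - 4*t + 4)
d^3K/dt^3 = -2/(t^3 - 6*t^2 + 12*t - 8)
d^4K/dt^4 = 6/(t^4 - 8*t^3 + 24*t^2 - 32*t + 16)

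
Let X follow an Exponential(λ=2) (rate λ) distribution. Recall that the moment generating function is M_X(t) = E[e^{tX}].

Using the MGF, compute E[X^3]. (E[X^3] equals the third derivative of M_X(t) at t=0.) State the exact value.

E[X^3] = D^3[M](0) = 3/4

M_X(t) = 2/(2 - t)
D^3[M](t) = 12/(t^4 - 8*t^3 + 24*t^2 - 32*t + 16)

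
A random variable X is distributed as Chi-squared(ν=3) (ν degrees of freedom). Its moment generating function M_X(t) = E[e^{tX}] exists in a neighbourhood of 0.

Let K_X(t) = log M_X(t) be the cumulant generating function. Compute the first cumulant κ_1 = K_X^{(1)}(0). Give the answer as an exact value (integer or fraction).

M_X(t) = (1 - 2*t)^(-3/2)
K_X(t) = log M_X(t) = -3*log(1 - 2*t)/2
dK/dt = -3/(2*t - 1)

κ_1 = dK/dt |_{t=0} = 3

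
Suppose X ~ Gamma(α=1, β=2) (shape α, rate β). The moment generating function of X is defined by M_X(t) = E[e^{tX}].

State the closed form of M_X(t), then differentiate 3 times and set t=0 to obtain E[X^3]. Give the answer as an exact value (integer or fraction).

E[X^3] = d^3M/dt^3 |_{t=0} = 3/4

M_X(t) = 2/(2 - t)
dM/dt = 2/(t^2 - 4*t + 4)
d^2M/dt^2 = -4/(t^3 - 6*t^2 + 12*t - 8)
d^3M/dt^3 = 12/(t^4 - 8*t^3 + 24*t^2 - 32*t + 16)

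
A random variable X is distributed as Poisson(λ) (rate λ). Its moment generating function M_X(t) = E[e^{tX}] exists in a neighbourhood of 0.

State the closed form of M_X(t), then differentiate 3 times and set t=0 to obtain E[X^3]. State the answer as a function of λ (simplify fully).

E[X^3] = D^3[M](0) = λ*(λ^2 + 3*λ + 1)

M_X(t) = e^(λ*(e^(t) - 1))
D^3[M](t) = (λ^3*e^(3*t)*e^(λ*e^(t)) + 3*λ^2*e^(2*t)*e^(λ*e^(t)) + λ*e^(t)*e^(λ*e^(t)))*e^(-λ)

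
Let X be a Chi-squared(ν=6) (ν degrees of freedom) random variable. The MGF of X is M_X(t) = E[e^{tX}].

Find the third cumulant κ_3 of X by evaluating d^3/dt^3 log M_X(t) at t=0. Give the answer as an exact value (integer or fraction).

M_X(t) = (1 - 2*t)^(-3)
K_X(t) = log M_X(t) = -3*log(1 - 2*t)
D^3[K](t) = -48/(8*t^3 - 12*t^2 + 6*t - 1)

κ_3 = D^3[K](0) = 48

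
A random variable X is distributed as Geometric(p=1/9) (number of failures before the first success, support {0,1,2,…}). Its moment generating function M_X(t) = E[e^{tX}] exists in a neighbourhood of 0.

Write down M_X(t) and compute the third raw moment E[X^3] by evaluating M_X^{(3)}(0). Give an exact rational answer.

E[X^3] = M^(3)(0) = 3464

M_X(t) = 1/(9*(1 - 8*e^(t)/9))
M^(3)(t) = (512*e^(3*t) + 2304*e^(2*t) + 648*e^(t))/(4096*e^(4*t) - 18432*e^(3*t) + 31104*e^(2*t) - 23328*e^(t) + 6561)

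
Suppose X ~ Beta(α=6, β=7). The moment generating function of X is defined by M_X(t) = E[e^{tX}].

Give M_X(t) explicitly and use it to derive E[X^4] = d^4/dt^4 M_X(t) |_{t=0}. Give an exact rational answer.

E[X^4] = M^(4)(0) = 9/130

M_X(t) = ₁F₁(6; 13; t)
M^(4)(t) = 9*₁F₁(10; 17; t)/130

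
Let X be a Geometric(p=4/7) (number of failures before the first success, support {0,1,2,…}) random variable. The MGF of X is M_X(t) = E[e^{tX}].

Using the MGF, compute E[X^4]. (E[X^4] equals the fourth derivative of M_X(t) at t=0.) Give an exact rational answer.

E[X^4] = M^(4)(0) = 1005/32

M_X(t) = 4/(7*(1 - 3*e^(t)/7))
M^(4)(t) = (-324*e^(4*t) - 8316*e^(3*t) - 19404*e^(2*t) - 4116*e^(t))/(243*e^(5*t) - 2835*e^(4*t) + 13230*e^(3*t) - 30870*e^(2*t) + 36015*e^(t) - 16807)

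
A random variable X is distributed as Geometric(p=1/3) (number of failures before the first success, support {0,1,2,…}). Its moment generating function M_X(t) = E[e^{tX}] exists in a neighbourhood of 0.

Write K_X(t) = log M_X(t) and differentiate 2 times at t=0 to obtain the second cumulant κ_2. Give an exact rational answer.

M_X(t) = 1/(3*(1 - 2*e^(t)/3))
K_X(t) = log M_X(t) = -log(1 - 2*e^(t)/3) - log(3)
dK/dt = -2*e^(t)/(2*e^(t) - 3)
d^2K/dt^2 = 6*e^(t)/(4*e^(2*t) - 12*e^(t) + 9)

κ_2 = d^2K/dt^2 |_{t=0} = 6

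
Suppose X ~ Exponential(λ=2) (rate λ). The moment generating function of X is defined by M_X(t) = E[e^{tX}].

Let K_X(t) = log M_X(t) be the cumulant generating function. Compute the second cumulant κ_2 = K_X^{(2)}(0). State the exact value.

κ_2 = d^2K/dt^2 |_{t=0} = 1/4

M_X(t) = 2/(2 - t)
K_X(t) = log M_X(t) = -log(2 - t) + log(2)
dK/dt = -1/(t - 2)
d^2K/dt^2 = 1/(t^2 - 4*t + 4)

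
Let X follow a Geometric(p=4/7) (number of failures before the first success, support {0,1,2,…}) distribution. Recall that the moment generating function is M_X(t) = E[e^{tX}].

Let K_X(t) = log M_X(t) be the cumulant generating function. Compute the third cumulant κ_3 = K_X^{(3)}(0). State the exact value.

κ_3 = K′′′(0) = 105/32

M_X(t) = 4/(7*(1 - 3*e^(t)/7))
K_X(t) = log M_X(t) = -log(1 - 3*e^(t)/7) - log(7) + 2*log(2)
K′(t) = -3*e^(t)/(3*e^(t) - 7)
K′′(t) = 21*e^(t)/(9*e^(2*t) - 42*e^(t) + 49)
K′′′(t) = (-63*e^(2*t) - 147*e^(t))/(27*e^(3*t) - 189*e^(2*t) + 441*e^(t) - 343)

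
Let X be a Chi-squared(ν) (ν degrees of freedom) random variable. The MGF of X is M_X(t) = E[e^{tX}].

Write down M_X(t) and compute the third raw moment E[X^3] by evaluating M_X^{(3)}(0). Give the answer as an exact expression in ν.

M_X(t) = (1 - 2*t)^(-ν/2)
D^3[M](t) = (-ν^3 - 6*ν^2 - 8*ν)/(8*t^3*(1 - 2*t)^(ν/2) - 12*t^2*(1 - 2*t)^(ν/2) + 6*t*(1 - 2*t)^(ν/2) - (1 - 2*t)^(ν/2))

E[X^3] = D^3[M](0) = ν*(ν^2 + 6*ν + 8)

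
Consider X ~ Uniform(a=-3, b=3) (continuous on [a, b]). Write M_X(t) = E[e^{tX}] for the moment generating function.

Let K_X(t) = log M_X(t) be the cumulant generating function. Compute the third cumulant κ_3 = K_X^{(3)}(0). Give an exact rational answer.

M_X(t) = (e^(3*t) - e^(-3*t))/(6*t)
K_X(t) = log M_X(t) = -log(t) + log(e^(3*t) - e^(-3*t)) - log(6)
K^(3)(t) = (216*t^3*e^(12*t) + 216*t^3*e^(6*t) - 2*e^(18*t) + 6*e^(12*t) - 6*e^(6*t) + 2)/(t^3*e^(18*t) - 3*t^3*e^(12*t) + 3*t^3*e^(6*t) - t^3)

κ_3 = K^(3)(0) = 0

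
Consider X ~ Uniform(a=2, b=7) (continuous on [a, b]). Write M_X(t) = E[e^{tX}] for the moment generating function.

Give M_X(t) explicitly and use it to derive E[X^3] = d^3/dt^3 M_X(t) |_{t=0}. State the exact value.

E[X^3] = M′′′(0) = 477/4

M_X(t) = (e^(7*t) - e^(2*t))/(5*t)
M′(t) = (7*t*e^(7*t) - 2*t*e^(2*t) - e^(7*t) + e^(2*t))/(5*t^2)
M′′(t) = (49*t^2*e^(7*t) - 4*t^2*e^(2*t) - 14*t*e^(7*t) + 4*t*e^(2*t) + 2*e^(7*t) - 2*e^(2*t))/(5*t^3)
M′′′(t) = (343*t^3*e^(7*t) - 8*t^3*e^(2*t) - 147*t^2*e^(7*t) + 12*t^2*e^(2*t) + 42*t*e^(7*t) - 12*t*e^(2*t) - 6*e^(7*t) + 6*e^(2*t))/(5*t^4)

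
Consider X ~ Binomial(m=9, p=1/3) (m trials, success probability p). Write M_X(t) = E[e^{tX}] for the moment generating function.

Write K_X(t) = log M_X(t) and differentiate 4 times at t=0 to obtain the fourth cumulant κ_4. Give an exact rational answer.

M_X(t) = (e^(t)/3 + 2/3)^9
K_X(t) = log M_X(t) = 9*log(e^(t)/3 + 2/3)
K′(t) = 9*e^(t)/(e^(t) + 2)
K′′(t) = 18*e^(t)/(e^(2*t) + 4*e^(t) + 4)
K′′′(t) = (-18*e^(2*t) + 36*e^(t))/(e^(3*t) + 6*e^(2*t) + 12*e^(t) + 8)
K′′′′(t) = (18*e^(3*t) - 144*e^(2*t) + 72*e^(t))/(e^(4*t) + 8*e^(3*t) + 24*e^(2*t) + 32*e^(t) + 16)

κ_4 = K′′′′(0) = -2/3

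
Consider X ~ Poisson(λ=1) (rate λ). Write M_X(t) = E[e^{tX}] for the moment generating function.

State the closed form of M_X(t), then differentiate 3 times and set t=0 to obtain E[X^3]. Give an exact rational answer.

M_X(t) = e^(e^(t) - 1)
M′(t) = e^(-1)*e^(t)*e^(e^(t))
M′′(t) = (e^(2*t)*e^(e^(t)) + e^(t)*e^(e^(t)))*e^(-1)
M′′′(t) = (e^(3*t)*e^(e^(t)) + 3*e^(2*t)*e^(e^(t)) + e^(t)*e^(e^(t)))*e^(-1)

E[X^3] = M′′′(0) = 5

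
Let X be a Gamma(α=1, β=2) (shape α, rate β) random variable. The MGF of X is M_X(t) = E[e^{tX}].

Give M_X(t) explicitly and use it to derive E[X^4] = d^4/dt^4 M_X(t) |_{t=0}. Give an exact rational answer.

E[X^4] = M^(4)(0) = 3/2

M_X(t) = 2/(2 - t)
M^(4)(t) = -48/(t^5 - 10*t^4 + 40*t^3 - 80*t^2 + 80*t - 32)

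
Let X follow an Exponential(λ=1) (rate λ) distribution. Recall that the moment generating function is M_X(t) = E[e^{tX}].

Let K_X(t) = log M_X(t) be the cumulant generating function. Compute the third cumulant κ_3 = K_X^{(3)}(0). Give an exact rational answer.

M_X(t) = 1/(1 - t)
K_X(t) = log M_X(t) = -log(1 - t)
K′(t) = -1/(t - 1)
K′′(t) = 1/(t^2 - 2*t + 1)
K′′′(t) = -2/(t^3 - 3*t^2 + 3*t - 1)

κ_3 = K′′′(0) = 2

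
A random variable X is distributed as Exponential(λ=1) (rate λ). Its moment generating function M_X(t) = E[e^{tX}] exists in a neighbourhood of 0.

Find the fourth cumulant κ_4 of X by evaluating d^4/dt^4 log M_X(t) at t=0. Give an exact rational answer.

M_X(t) = 1/(1 - t)
K_X(t) = log M_X(t) = -log(1 - t)
dK/dt = -1/(t - 1)
d^2K/dt^2 = 1/(t^2 - 2*t + 1)
d^3K/dt^3 = -2/(t^3 - 3*t^2 + 3*t - 1)
d^4K/dt^4 = 6/(t^4 - 4*t^3 + 6*t^2 - 4*t + 1)

κ_4 = d^4K/dt^4 |_{t=0} = 6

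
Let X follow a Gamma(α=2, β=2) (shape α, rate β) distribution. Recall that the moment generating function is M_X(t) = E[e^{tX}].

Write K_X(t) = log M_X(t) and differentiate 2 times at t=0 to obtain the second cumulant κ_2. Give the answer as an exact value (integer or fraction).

κ_2 = K^(2)(0) = 1/2

M_X(t) = 4/(2 - t)^2
K_X(t) = log M_X(t) = -2*log(2 - t) + 2*log(2)
K^(2)(t) = 2/(t^2 - 4*t + 4)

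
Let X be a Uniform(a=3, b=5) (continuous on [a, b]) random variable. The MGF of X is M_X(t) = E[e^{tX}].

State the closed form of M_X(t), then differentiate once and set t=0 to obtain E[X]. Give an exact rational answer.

M_X(t) = (e^(5*t) - e^(3*t))/(2*t)
D[M](t) = (5*t*e^(5*t) - 3*t*e^(3*t) - e^(5*t) + e^(3*t))/(2*t^2)

E[X] = D[M](0) = 4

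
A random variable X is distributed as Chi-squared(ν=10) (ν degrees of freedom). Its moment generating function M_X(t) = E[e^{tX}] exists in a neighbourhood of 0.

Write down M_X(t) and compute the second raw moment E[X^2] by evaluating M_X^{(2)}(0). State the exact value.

E[X^2] = D^2[M](0) = 120

M_X(t) = (1 - 2*t)^(-5)
D^2[M](t) = -120/(128*t^7 - 448*t^6 + 672*t^5 - 560*t^4 + 280*t^3 - 84*t^2 + 14*t - 1)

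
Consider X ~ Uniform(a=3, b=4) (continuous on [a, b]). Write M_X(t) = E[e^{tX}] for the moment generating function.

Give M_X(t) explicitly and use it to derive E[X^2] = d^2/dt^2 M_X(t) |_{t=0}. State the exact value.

M_X(t) = (e^(4*t) - e^(3*t))/t
M^(2)(t) = (16*t^2*e^(4*t) - 9*t^2*e^(3*t) - 8*t*e^(4*t) + 6*t*e^(3*t) + 2*e^(4*t) - 2*e^(3*t))/t^3

E[X^2] = M^(2)(0) = 37/3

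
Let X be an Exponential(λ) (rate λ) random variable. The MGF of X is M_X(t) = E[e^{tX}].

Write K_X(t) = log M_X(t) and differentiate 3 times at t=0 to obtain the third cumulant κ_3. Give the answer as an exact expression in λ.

M_X(t) = λ/(λ - t)
K_X(t) = log M_X(t) = log(λ) - log(λ - t)
K^(3)(t) = -2/(-λ^3 + 3*λ^2*t - 3*λ*t^2 + t^3)

κ_3 = K^(3)(0) = 2/λ^3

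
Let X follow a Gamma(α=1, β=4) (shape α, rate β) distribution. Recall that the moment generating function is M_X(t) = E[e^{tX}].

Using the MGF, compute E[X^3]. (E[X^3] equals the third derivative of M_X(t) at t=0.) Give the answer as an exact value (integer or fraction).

M_X(t) = 4/(4 - t)
M′(t) = 4/(t^2 - 8*t + 16)
M′′(t) = -8/(t^3 - 12*t^2 + 48*t - 64)
M′′′(t) = 24/(t^4 - 16*t^3 + 96*t^2 - 256*t + 256)

E[X^3] = M′′′(0) = 3/32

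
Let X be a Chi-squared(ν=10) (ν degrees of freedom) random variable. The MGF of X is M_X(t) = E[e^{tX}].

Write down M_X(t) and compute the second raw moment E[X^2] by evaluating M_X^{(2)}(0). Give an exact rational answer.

M_X(t) = (1 - 2*t)^(-5)
dM/dt = 10/(64*t^6 - 192*t^5 + 240*t^4 - 160*t^3 + 60*t^2 - 12*t + 1)
d^2M/dt^2 = -120/(128*t^7 - 448*t^6 + 672*t^5 - 560*t^4 + 280*t^3 - 84*t^2 + 14*t - 1)

E[X^2] = d^2M/dt^2 |_{t=0} = 120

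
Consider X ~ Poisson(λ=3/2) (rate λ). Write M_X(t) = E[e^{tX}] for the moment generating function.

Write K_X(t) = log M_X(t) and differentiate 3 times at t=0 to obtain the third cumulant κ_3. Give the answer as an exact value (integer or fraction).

M_X(t) = e^(3*e^(t)/2 - 3/2)
K_X(t) = log M_X(t) = 3*e^(t)/2 - 3/2
dK/dt = 3*e^(t)/2
d^2K/dt^2 = 3*e^(t)/2
d^3K/dt^3 = 3*e^(t)/2

κ_3 = d^3K/dt^3 |_{t=0} = 3/2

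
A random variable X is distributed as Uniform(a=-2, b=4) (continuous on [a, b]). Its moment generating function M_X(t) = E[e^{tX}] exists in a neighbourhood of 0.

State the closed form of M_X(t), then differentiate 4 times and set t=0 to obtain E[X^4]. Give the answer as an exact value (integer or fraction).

E[X^4] = M^(4)(0) = 176/5

M_X(t) = (e^(4*t) - e^(-2*t))/(6*t)
M^(4)(t) = (128*t^4*e^(6*t) - 8*t^4 - 128*t^3*e^(6*t) - 16*t^3 + 96*t^2*e^(6*t) - 24*t^2 - 48*t*e^(6*t) - 24*t + 12*e^(6*t) - 12)*e^(-2*t)/(3*t^5)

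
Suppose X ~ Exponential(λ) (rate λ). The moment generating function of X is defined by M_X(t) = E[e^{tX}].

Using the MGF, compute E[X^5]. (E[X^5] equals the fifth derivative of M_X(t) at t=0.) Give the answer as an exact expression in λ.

E[X^5] = M′′′′′(0) = 120/λ^5

M_X(t) = λ/(λ - t)
M′(t) = λ/(λ^2 - 2*λ*t + t^2)
M′′(t) = -2*λ/(-λ^3 + 3*λ^2*t - 3*λ*t^2 + t^3)
M′′′(t) = 6*λ/(λ^4 - 4*λ^3*t + 6*λ^2*t^2 - 4*λ*t^3 + t^4)
M′′′′(t) = -24*λ/(-λ^5 + 5*λ^4*t - 10*λ^3*t^2 + 10*λ^2*t^3 - 5*λ*t^4 + t^5)
M′′′′′(t) = 120*λ/(λ^6 - 6*λ^5*t + 15*λ^4*t^2 - 20*λ^3*t^3 + 15*λ^2*t^4 - 6*λ*t^5 + t^6)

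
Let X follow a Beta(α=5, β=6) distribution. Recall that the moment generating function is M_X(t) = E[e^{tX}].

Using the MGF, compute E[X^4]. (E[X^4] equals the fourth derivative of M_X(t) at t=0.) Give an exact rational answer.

M_X(t) = ₁F₁(5; 11; t)
M′(t) = 5*₁F₁(6; 12; t)/11
M′′(t) = 5*₁F₁(7; 13; t)/22
M′′′(t) = 35*₁F₁(8; 14; t)/286
M′′′′(t) = 10*₁F₁(9; 15; t)/143

E[X^4] = M′′′′(0) = 10/143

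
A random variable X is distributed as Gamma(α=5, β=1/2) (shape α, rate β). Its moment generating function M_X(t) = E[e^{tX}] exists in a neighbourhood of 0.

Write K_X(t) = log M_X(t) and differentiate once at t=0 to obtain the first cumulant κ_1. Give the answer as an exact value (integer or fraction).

M_X(t) = 1/(32*(1/2 - t)^5)
K_X(t) = log M_X(t) = -5*log(1/2 - t) - 5*log(2)
K′(t) = -10/(2*t - 1)

κ_1 = K′(0) = 10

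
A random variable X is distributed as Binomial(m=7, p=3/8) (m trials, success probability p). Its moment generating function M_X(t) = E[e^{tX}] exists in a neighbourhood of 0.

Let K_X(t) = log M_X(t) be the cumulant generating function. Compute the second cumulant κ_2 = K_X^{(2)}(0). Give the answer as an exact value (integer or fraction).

κ_2 = K^(2)(0) = 105/64

M_X(t) = (3*e^(t)/8 + 5/8)^7
K_X(t) = log M_X(t) = 7*log(3*e^(t)/8 + 5/8)
K^(2)(t) = 105*e^(t)/(9*e^(2*t) + 30*e^(t) + 25)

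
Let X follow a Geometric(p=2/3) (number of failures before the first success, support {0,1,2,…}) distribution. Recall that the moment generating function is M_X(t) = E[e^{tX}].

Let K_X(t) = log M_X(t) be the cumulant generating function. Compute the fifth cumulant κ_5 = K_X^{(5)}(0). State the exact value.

κ_5 = D^5[K](0) = 15

M_X(t) = 2/(3*(1 - e^(t)/3))
K_X(t) = log M_X(t) = -log(1 - e^(t)/3) - log(3) + log(2)
D^5[K](t) = (-3*e^(4*t) - 99*e^(3*t) - 297*e^(2*t) - 81*e^(t))/(e^(5*t) - 15*e^(4*t) + 90*e^(3*t) - 270*e^(2*t) + 405*e^(t) - 243)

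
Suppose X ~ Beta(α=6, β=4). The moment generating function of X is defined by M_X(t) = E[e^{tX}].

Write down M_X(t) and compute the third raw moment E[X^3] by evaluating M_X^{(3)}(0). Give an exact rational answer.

E[X^3] = M′′′(0) = 14/55

M_X(t) = ₁F₁(6; 10; t)
M′(t) = 3*₁F₁(7; 11; t)/5
M′′(t) = 21*₁F₁(8; 12; t)/55
M′′′(t) = 14*₁F₁(9; 13; t)/55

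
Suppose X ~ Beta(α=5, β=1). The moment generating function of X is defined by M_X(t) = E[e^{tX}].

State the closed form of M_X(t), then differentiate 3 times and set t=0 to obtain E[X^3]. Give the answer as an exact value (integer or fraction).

E[X^3] = d^3M/dt^3 |_{t=0} = 5/8

M_X(t) = ₁F₁(5; 6; t)
dM/dt = 5*₁F₁(6; 7; t)/6
d^2M/dt^2 = 5*₁F₁(7; 8; t)/7
d^3M/dt^3 = 5*₁F₁(8; 9; t)/8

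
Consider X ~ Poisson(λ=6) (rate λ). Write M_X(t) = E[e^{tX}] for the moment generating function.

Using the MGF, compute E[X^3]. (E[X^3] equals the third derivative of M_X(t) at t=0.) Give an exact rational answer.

E[X^3] = M^(3)(0) = 330

M_X(t) = e^(6*e^(t) - 6)
M^(3)(t) = (216*e^(3*t)*e^(6*e^(t)) + 108*e^(2*t)*e^(6*e^(t)) + 6*e^(t)*e^(6*e^(t)))*e^(-6)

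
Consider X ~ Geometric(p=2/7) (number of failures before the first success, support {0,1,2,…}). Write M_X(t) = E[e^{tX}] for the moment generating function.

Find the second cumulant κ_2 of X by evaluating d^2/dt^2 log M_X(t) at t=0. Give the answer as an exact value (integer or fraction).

κ_2 = K^(2)(0) = 35/4

M_X(t) = 2/(7*(1 - 5*e^(t)/7))
K_X(t) = log M_X(t) = -log(1 - 5*e^(t)/7) - log(7) + log(2)
K^(2)(t) = 35*e^(t)/(25*e^(2*t) - 70*e^(t) + 49)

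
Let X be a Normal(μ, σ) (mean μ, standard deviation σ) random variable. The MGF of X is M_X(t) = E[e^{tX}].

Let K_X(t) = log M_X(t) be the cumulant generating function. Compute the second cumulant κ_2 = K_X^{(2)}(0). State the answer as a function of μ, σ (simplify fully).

M_X(t) = e^(μ*t + σ^2*t^2/2)
K_X(t) = log M_X(t) = μ*t + σ^2*t^2/2
D^2[K](t) = σ^2

κ_2 = D^2[K](0) = σ^2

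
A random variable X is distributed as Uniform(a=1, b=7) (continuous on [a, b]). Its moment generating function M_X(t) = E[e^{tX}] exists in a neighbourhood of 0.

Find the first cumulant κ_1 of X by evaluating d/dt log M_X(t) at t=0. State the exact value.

M_X(t) = (e^(7*t) - e^(t))/(6*t)
K_X(t) = log M_X(t) = -log(t) + log(e^(7*t) - e^(t)) - log(6)
K′(t) = (7*t*e^(6*t) - t - e^(6*t) + 1)/(t*e^(6*t) - t)

κ_1 = K′(0) = 4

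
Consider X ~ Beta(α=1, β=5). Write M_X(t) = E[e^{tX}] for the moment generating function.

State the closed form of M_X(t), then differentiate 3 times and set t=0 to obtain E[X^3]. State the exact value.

E[X^3] = d^3M/dt^3 |_{t=0} = 1/56

M_X(t) = ₁F₁(1; 6; t)
dM/dt = ₁F₁(2; 7; t)/6
d^2M/dt^2 = ₁F₁(3; 8; t)/21
d^3M/dt^3 = ₁F₁(4; 9; t)/56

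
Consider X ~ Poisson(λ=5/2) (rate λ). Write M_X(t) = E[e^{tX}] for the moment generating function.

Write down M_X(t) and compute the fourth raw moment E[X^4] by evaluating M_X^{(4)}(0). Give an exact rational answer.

M_X(t) = e^(5*e^(t)/2 - 5/2)
M′(t) = 5*e^(-5/2)*e^(t)*e^(5*e^(t)/2)/2
M′′(t) = (25*e^(2*t)*e^(5*e^(t)/2) + 10*e^(t)*e^(5*e^(t)/2))*e^(-5/2)/4
M′′′(t) = (125*e^(3*t)*e^(5*e^(t)/2) + 150*e^(2*t)*e^(5*e^(t)/2) + 20*e^(t)*e^(5*e^(t)/2))*e^(-5/2)/8
M′′′′(t) = (625*e^(4*t)*e^(5*e^(t)/2) + 1500*e^(3*t)*e^(5*e^(t)/2) + 700*e^(2*t)*e^(5*e^(t)/2) + 40*e^(t)*e^(5*e^(t)/2))*e^(-5/2)/16

E[X^4] = M′′′′(0) = 2865/16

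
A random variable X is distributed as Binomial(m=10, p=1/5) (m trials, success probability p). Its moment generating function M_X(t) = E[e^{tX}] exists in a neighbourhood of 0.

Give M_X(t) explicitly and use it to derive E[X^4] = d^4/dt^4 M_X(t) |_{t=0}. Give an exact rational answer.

E[X^4] = d^4M/dt^4 |_{t=0} = 8728/125

M_X(t) = (e^(t)/5 + 4/5)^10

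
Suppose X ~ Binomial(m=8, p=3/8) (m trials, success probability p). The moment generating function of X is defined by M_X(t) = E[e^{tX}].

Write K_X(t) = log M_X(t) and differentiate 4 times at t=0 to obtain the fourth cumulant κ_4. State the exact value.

κ_4 = K′′′′(0) = -195/256

M_X(t) = (3*e^(t)/8 + 5/8)^8
K_X(t) = log M_X(t) = 8*log(3*e^(t)/8 + 5/8)
K′(t) = 24*e^(t)/(3*e^(t) + 5)
K′′(t) = 120*e^(t)/(9*e^(2*t) + 30*e^(t) + 25)
K′′′(t) = (-360*e^(2*t) + 600*e^(t))/(27*e^(3*t) + 135*e^(2*t) + 225*e^(t) + 125)
K′′′′(t) = (1080*e^(3*t) - 7200*e^(2*t) + 3000*e^(t))/(81*e^(4*t) + 540*e^(3*t) + 1350*e^(2*t) + 1500*e^(t) + 625)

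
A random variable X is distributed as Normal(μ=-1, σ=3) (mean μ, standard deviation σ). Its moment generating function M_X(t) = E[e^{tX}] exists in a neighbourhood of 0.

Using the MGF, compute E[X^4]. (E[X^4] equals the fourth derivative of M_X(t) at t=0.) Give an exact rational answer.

E[X^4] = d^4M/dt^4 |_{t=0} = 298

M_X(t) = e^(9*t^2/2 - t)
dM/dt = 9*t*e^(-t)*e^(9*t^2/2) - e^(-t)*e^(9*t^2/2)
d^2M/dt^2 = (81*t^2*e^(9*t^2/2) - 18*t*e^(9*t^2/2) + 10*e^(9*t^2/2))*e^(-t)
d^3M/dt^3 = (729*t^3*e^(9*t^2/2) - 243*t^2*e^(9*t^2/2) + 270*t*e^(9*t^2/2) - 28*e^(9*t^2/2))*e^(-t)
d^4M/dt^4 = (6561*t^4*e^(9*t^2/2) - 2916*t^3*e^(9*t^2/2) + 4860*t^2*e^(9*t^2/2) - 1008*t*e^(9*t^2/2) + 298*e^(9*t^2/2))*e^(-t)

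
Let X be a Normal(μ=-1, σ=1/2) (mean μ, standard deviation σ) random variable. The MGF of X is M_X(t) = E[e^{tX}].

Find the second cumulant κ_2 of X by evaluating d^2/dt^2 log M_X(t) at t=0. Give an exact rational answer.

M_X(t) = e^(t^2/8 - t)
K_X(t) = log M_X(t) = t^2/8 - t
D^2[K](t) = 1/4

κ_2 = D^2[K](0) = 1/4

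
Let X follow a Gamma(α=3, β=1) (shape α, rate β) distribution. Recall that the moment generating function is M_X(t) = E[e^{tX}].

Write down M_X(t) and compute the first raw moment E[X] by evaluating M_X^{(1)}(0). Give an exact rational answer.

E[X] = M^(1)(0) = 3

M_X(t) = (1 - t)^(-3)
M^(1)(t) = 3/(t^4 - 4*t^3 + 6*t^2 - 4*t + 1)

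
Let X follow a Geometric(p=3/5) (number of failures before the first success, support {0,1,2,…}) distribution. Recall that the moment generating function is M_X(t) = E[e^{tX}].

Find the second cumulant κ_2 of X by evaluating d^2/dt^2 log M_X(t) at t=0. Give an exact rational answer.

M_X(t) = 3/(5*(1 - 2*e^(t)/5))
K_X(t) = log M_X(t) = -log(1 - 2*e^(t)/5) - log(5) + log(3)
D^2[K](t) = 10*e^(t)/(4*e^(2*t) - 20*e^(t) + 25)

κ_2 = D^2[K](0) = 10/9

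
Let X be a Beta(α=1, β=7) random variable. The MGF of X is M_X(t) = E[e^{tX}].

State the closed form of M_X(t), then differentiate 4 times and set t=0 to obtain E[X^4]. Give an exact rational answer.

M_X(t) = ₁F₁(1; 8; t)
M^(4)(t) = ₁F₁(5; 12; t)/330

E[X^4] = M^(4)(0) = 1/330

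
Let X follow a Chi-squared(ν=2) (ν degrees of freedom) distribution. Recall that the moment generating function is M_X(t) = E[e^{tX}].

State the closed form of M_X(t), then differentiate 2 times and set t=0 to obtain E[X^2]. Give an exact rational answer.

M_X(t) = 1/(1 - 2*t)
dM/dt = 2/(4*t^2 - 4*t + 1)
d^2M/dt^2 = -8/(8*t^3 - 12*t^2 + 6*t - 1)

E[X^2] = d^2M/dt^2 |_{t=0} = 8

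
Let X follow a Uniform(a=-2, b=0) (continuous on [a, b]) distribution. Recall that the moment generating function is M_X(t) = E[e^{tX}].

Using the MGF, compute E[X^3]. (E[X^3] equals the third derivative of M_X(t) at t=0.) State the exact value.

M_X(t) = (1 - e^(-2*t))/(2*t)
M^(3)(t) = (4*t^3 + 6*t^2 + 6*t - 3*e^(2*t) + 3)*e^(-2*t)/t^4

E[X^3] = M^(3)(0) = -2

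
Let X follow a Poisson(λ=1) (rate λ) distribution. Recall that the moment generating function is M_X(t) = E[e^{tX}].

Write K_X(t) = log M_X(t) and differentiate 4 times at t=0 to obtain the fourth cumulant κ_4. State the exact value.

κ_4 = d^4K/dt^4 |_{t=0} = 1

M_X(t) = e^(e^(t) - 1)
K_X(t) = log M_X(t) = e^(t) - 1
dK/dt = e^(t)
d^2K/dt^2 = e^(t)
d^3K/dt^3 = e^(t)
d^4K/dt^4 = e^(t)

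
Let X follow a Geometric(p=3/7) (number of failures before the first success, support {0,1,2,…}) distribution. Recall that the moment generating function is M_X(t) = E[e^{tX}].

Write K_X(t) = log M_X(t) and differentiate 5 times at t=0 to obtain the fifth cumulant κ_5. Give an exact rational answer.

M_X(t) = 3/(7*(1 - 4*e^(t)/7))
K_X(t) = log M_X(t) = -log(1 - 4*e^(t)/7) - log(7) + log(3)
K′(t) = -4*e^(t)/(4*e^(t) - 7)
K′′(t) = 28*e^(t)/(16*e^(2*t) - 56*e^(t) + 49)
K′′′(t) = (-112*e^(2*t) - 196*e^(t))/(64*e^(3*t) - 336*e^(2*t) + 588*e^(t) - 343)
K′′′′(t) = (448*e^(3*t) + 3136*e^(2*t) + 1372*e^(t))/(256*e^(4*t) - 1792*e^(3*t) + 4704*e^(2*t) - 5488*e^(t) + 2401)
K′′′′′(t) = (-1792*e^(4*t) - 34496*e^(3*t) - 60368*e^(2*t) - 9604*e^(t))/(1024*e^(5*t) - 8960*e^(4*t) + 31360*e^(3*t) - 54880*e^(2*t) + 48020*e^(t) - 16807)

κ_5 = K′′′′′(0) = 35420/81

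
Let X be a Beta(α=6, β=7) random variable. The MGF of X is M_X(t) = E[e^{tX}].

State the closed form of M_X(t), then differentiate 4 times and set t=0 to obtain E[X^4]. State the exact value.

M_X(t) = ₁F₁(6; 13; t)
dM/dt = 6*₁F₁(7; 14; t)/13
d^2M/dt^2 = 3*₁F₁(8; 15; t)/13
d^3M/dt^3 = 8*₁F₁(9; 16; t)/65
d^4M/dt^4 = 9*₁F₁(10; 17; t)/130

E[X^4] = d^4M/dt^4 |_{t=0} = 9/130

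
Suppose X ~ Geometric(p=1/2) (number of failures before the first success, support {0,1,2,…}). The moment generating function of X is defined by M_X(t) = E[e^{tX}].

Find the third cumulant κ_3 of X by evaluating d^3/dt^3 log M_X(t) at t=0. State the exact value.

M_X(t) = 1/(2*(1 - e^(t)/2))
K_X(t) = log M_X(t) = -log(1 - e^(t)/2) - log(2)
K′(t) = -e^(t)/(e^(t) - 2)
K′′(t) = 2*e^(t)/(e^(2*t) - 4*e^(t) + 4)
K′′′(t) = (-2*e^(2*t) - 4*e^(t))/(e^(3*t) - 6*e^(2*t) + 12*e^(t) - 8)

κ_3 = K′′′(0) = 6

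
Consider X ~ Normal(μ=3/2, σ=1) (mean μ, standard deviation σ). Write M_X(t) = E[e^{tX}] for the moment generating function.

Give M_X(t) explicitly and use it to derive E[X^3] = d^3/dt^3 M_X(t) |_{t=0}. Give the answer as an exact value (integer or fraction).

M_X(t) = e^(t^2/2 + 3*t/2)
dM/dt = t*e^(3*t/2)*e^(t^2/2) + 3*e^(3*t/2)*e^(t^2/2)/2
d^2M/dt^2 = t^2*e^(3*t/2)*e^(t^2/2) + 3*t*e^(3*t/2)*e^(t^2/2) + 13*e^(3*t/2)*e^(t^2/2)/4
d^3M/dt^3 = t^3*e^(3*t/2)*e^(t^2/2) + 9*t^2*e^(3*t/2)*e^(t^2/2)/2 + 39*t*e^(3*t/2)*e^(t^2/2)/4 + 63*e^(3*t/2)*e^(t^2/2)/8

E[X^3] = d^3M/dt^3 |_{t=0} = 63/8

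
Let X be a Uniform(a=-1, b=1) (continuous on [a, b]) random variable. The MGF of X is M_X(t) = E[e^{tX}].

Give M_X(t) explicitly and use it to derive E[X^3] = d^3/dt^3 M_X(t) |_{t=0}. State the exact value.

M_X(t) = (e^(t) - e^(-t))/(2*t)
M^(3)(t) = (t^3*e^(2*t) + t^3 - 3*t^2*e^(2*t) + 3*t^2 + 6*t*e^(2*t) + 6*t - 6*e^(2*t) + 6)*e^(-t)/(2*t^4)

E[X^3] = M^(3)(0) = 0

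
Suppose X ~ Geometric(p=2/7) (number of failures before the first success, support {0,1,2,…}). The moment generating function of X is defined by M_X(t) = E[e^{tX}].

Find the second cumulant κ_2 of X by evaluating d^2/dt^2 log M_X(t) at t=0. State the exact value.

M_X(t) = 2/(7*(1 - 5*e^(t)/7))
K_X(t) = log M_X(t) = -log(1 - 5*e^(t)/7) - log(7) + log(2)
K′(t) = -5*e^(t)/(5*e^(t) - 7)
K′′(t) = 35*e^(t)/(25*e^(2*t) - 70*e^(t) + 49)

κ_2 = K′′(0) = 35/4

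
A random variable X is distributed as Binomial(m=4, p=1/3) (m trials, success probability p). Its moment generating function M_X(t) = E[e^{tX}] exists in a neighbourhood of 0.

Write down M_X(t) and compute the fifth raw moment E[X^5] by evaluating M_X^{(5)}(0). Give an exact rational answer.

E[X^5] = M′′′′′(0) = 1256/27

M_X(t) = (e^(t)/3 + 2/3)^4
M′(t) = 4*e^(4*t)/81 + 8*e^(3*t)/27 + 16*e^(2*t)/27 + 32*e^(t)/81
M′′(t) = 16*e^(4*t)/81 + 8*e^(3*t)/9 + 32*e^(2*t)/27 + 32*e^(t)/81
M′′′(t) = 64*e^(4*t)/81 + 8*e^(3*t)/3 + 64*e^(2*t)/27 + 32*e^(t)/81
M′′′′(t) = 256*e^(4*t)/81 + 8*e^(3*t) + 128*e^(2*t)/27 + 32*e^(t)/81
M′′′′′(t) = 1024*e^(4*t)/81 + 24*e^(3*t) + 256*e^(2*t)/27 + 32*e^(t)/81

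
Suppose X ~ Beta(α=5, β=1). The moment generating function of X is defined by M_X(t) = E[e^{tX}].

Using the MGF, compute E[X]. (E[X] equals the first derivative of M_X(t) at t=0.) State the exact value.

M_X(t) = ₁F₁(5; 6; t)
D[M](t) = 5*₁F₁(6; 7; t)/6

E[X] = D[M](0) = 5/6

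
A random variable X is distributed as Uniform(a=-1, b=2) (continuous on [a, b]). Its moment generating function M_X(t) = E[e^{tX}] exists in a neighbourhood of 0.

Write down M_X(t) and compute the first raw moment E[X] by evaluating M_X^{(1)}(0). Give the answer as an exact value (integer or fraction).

E[X] = D[M](0) = 1/2

M_X(t) = (e^(2*t) - e^(-t))/(3*t)
D[M](t) = (2*t*e^(3*t) + t - e^(3*t) + 1)*e^(-t)/(3*t^2)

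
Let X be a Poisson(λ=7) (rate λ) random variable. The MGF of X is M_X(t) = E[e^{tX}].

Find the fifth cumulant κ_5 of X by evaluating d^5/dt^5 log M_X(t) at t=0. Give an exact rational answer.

M_X(t) = e^(7*e^(t) - 7)
K_X(t) = log M_X(t) = 7*e^(t) - 7
D^5[K](t) = 7*e^(t)

κ_5 = D^5[K](0) = 7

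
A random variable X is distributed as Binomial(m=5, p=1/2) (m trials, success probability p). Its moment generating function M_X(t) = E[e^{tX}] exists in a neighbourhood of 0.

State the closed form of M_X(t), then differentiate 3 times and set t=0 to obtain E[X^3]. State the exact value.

E[X^3] = M′′′(0) = 25

M_X(t) = (e^(t)/2 + 1/2)^5
M′(t) = 5*e^(5*t)/32 + 5*e^(4*t)/8 + 15*e^(3*t)/16 + 5*e^(2*t)/8 + 5*e^(t)/32
M′′(t) = 25*e^(5*t)/32 + 5*e^(4*t)/2 + 45*e^(3*t)/16 + 5*e^(2*t)/4 + 5*e^(t)/32
M′′′(t) = 125*e^(5*t)/32 + 10*e^(4*t) + 135*e^(3*t)/16 + 5*e^(2*t)/2 + 5*e^(t)/32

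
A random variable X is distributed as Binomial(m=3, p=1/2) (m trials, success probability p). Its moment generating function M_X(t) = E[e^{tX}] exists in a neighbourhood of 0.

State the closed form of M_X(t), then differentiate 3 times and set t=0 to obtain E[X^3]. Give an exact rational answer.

E[X^3] = d^3M/dt^3 |_{t=0} = 27/4

M_X(t) = (e^(t)/2 + 1/2)^3
dM/dt = 3*e^(3*t)/8 + 3*e^(2*t)/4 + 3*e^(t)/8
d^2M/dt^2 = 9*e^(3*t)/8 + 3*e^(2*t)/2 + 3*e^(t)/8
d^3M/dt^3 = 27*e^(3*t)/8 + 3*e^(2*t) + 3*e^(t)/8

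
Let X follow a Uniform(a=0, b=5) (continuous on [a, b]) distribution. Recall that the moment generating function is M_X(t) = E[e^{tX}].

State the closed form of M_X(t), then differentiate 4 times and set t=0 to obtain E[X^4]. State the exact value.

E[X^4] = M′′′′(0) = 125

M_X(t) = (e^(5*t) - 1)/(5*t)
M′(t) = (5*t*e^(5*t) - e^(5*t) + 1)/(5*t^2)
M′′(t) = (25*t^2*e^(5*t) - 10*t*e^(5*t) + 2*e^(5*t) - 2)/(5*t^3)
M′′′(t) = (125*t^3*e^(5*t) - 75*t^2*e^(5*t) + 30*t*e^(5*t) - 6*e^(5*t) + 6)/(5*t^4)
M′′′′(t) = (625*t^4*e^(5*t) - 500*t^3*e^(5*t) + 300*t^2*e^(5*t) - 120*t*e^(5*t) + 24*e^(5*t) - 24)/(5*t^5)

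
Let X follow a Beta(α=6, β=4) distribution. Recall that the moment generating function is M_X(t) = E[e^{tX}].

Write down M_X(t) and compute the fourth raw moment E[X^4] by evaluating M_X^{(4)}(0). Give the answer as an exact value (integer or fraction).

E[X^4] = M′′′′(0) = 126/715

M_X(t) = ₁F₁(6; 10; t)
M′(t) = 3*₁F₁(7; 11; t)/5
M′′(t) = 21*₁F₁(8; 12; t)/55
M′′′(t) = 14*₁F₁(9; 13; t)/55
M′′′′(t) = 126*₁F₁(10; 14; t)/715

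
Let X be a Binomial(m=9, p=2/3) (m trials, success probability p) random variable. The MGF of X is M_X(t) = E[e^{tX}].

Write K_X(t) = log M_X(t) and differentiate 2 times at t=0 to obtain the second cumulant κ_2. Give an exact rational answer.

κ_2 = K^(2)(0) = 2

M_X(t) = (2*e^(t)/3 + 1/3)^9
K_X(t) = log M_X(t) = 9*log(2*e^(t)/3 + 1/3)
K^(2)(t) = 18*e^(t)/(4*e^(2*t) + 4*e^(t) + 1)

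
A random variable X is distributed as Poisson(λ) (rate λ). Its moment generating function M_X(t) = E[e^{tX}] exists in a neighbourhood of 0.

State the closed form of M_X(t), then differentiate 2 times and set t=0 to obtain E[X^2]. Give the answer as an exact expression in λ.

M_X(t) = e^(λ*(e^(t) - 1))
M^(2)(t) = (λ^2*e^(2*t)*e^(λ*e^(t)) + λ*e^(t)*e^(λ*e^(t)))*e^(-λ)

E[X^2] = M^(2)(0) = λ*(λ + 1)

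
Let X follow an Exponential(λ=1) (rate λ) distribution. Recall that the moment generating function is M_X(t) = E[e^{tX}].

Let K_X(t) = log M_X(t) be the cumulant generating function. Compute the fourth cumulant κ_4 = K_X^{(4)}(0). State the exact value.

κ_4 = K′′′′(0) = 6

M_X(t) = 1/(1 - t)
K_X(t) = log M_X(t) = -log(1 - t)
K′(t) = -1/(t - 1)
K′′(t) = 1/(t^2 - 2*t + 1)
K′′′(t) = -2/(t^3 - 3*t^2 + 3*t - 1)
K′′′′(t) = 6/(t^4 - 4*t^3 + 6*t^2 - 4*t + 1)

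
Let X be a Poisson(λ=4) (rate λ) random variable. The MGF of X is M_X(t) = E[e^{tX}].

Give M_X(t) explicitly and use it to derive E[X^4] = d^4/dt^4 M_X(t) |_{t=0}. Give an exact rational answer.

E[X^4] = d^4M/dt^4 |_{t=0} = 756

M_X(t) = e^(4*e^(t) - 4)
dM/dt = 4*e^(-4)*e^(t)*e^(4*e^(t))
d^2M/dt^2 = (16*e^(2*t)*e^(4*e^(t)) + 4*e^(t)*e^(4*e^(t)))*e^(-4)
d^3M/dt^3 = (64*e^(3*t)*e^(4*e^(t)) + 48*e^(2*t)*e^(4*e^(t)) + 4*e^(t)*e^(4*e^(t)))*e^(-4)
d^4M/dt^4 = (256*e^(4*t)*e^(4*e^(t)) + 384*e^(3*t)*e^(4*e^(t)) + 112*e^(2*t)*e^(4*e^(t)) + 4*e^(t)*e^(4*e^(t)))*e^(-4)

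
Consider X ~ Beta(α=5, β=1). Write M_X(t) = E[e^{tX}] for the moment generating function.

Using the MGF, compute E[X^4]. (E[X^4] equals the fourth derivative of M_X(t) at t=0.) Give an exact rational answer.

E[X^4] = M^(4)(0) = 5/9

M_X(t) = ₁F₁(5; 6; t)
M^(4)(t) = 5*₁F₁(9; 10; t)/9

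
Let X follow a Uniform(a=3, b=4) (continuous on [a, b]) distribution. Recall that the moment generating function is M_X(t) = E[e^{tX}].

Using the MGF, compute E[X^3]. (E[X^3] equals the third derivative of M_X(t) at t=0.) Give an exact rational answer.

M_X(t) = (e^(4*t) - e^(3*t))/t
D^3[M](t) = (64*t^3*e^(4*t) - 27*t^3*e^(3*t) - 48*t^2*e^(4*t) + 27*t^2*e^(3*t) + 24*t*e^(4*t) - 18*t*e^(3*t) - 6*e^(4*t) + 6*e^(3*t))/t^4

E[X^3] = D^3[M](0) = 175/4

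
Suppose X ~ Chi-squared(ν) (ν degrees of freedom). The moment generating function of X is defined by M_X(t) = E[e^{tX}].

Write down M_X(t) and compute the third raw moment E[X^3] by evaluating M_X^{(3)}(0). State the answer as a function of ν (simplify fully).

M_X(t) = (1 - 2*t)^(-ν/2)
M′(t) = -ν/(2*t*(1 - 2*t)^(ν/2) - (1 - 2*t)^(ν/2))
M′′(t) = (ν^2 + 2*ν)/(4*t^2*(1 - 2*t)^(ν/2) - 4*t*(1 - 2*t)^(ν/2) + (1 - 2*t)^(ν/2))
M′′′(t) = (-ν^3 - 6*ν^2 - 8*ν)/(8*t^3*(1 - 2*t)^(ν/2) - 12*t^2*(1 - 2*t)^(ν/2) + 6*t*(1 - 2*t)^(ν/2) - (1 - 2*t)^(ν/2))

E[X^3] = M′′′(0) = ν*(ν^2 + 6*ν + 8)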